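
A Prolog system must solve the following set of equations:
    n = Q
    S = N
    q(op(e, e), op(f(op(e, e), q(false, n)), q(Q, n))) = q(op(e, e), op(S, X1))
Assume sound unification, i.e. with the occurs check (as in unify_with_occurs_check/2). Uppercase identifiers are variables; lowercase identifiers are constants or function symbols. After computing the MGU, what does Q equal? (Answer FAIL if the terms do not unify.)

n

Bind Q := n; substituting into the one remaining equation that mentions Q gives: q(op(e, e), op(f(op(e, e), q(false, n)), q(n, n))) = q(op(e, e), op(S, X1)).
Bind S := N; substituting into the remaining equation gives: q(op(e, e), op(f(op(e, e), q(false, n)), q(n, n))) = q(op(e, e), op(N, X1)).
Decompose q/2: op(e, e) = op(e, e),  op(f(op(e, e), q(false, n)), q(n, n)) = op(N, X1).
Delete trivial equation op(e, e) = op(e, e).
Decompose op/2: f(op(e, e), q(false, n)) = N,  q(n, n) = X1.
Bind N := f(op(e, e), q(false, n)); no other remaining equation mentions N. Substituting into the earlier binding gives S := f(op(e, e), q(false, n)).
Bind X1 := q(n, n).
MGU = { Q -> n, S -> f(op(e, e), q(false, n)), N -> f(op(e, e), q(false, n)), X1 -> q(n, n) }, so Q -> n.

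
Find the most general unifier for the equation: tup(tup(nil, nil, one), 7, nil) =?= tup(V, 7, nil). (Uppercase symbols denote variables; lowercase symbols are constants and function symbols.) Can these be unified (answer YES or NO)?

Decompose tup/3: tup(nil, nil, one) =?= V,  7 =?= 7,  nil =?= nil.
Bind V := tup(nil, nil, one); no other remaining equation mentions V.
Delete trivial equation 7 =?= 7.
Delete trivial equation nil =?= nil.
No equations remain and no clash or occurs-check failure arose, so a unifier exists.

YES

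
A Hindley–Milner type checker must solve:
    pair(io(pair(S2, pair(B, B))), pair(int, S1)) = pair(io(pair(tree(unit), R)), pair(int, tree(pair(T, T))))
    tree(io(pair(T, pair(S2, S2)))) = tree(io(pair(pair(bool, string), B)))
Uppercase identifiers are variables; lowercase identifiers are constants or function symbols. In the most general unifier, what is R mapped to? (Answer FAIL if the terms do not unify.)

Decompose pair/2: io(pair(S2, pair(B, B))) = io(pair(tree(unit), R)),  pair(int, S1) = pair(int, tree(pair(T, T))).
Decompose io/1: pair(S2, pair(B, B)) = pair(tree(unit), R).
Decompose pair/2: S2 = tree(unit),  pair(B, B) = R.
Bind S2 := tree(unit); substituting into the one remaining equation that mentions S2 gives: tree(io(pair(T, pair(tree(unit), tree(unit))))) = tree(io(pair(pair(bool, string), B))).
Bind R := pair(B, B); no other remaining equation mentions R.
Decompose pair/2: int = int,  S1 = tree(pair(T, T)).
Delete trivial equation int = int.
Bind S1 := tree(pair(T, T)); no other remaining equation mentions S1.
Decompose tree/1: io(pair(T, pair(tree(unit), tree(unit)))) = io(pair(pair(bool, string), B)).
Decompose io/1: pair(T, pair(tree(unit), tree(unit))) = pair(pair(bool, string), B).
Decompose pair/2: T = pair(bool, string),  pair(tree(unit), tree(unit)) = B.
Bind T := pair(bool, string); no other remaining equation mentions T. Substituting into the earlier binding gives S1 := tree(pair(pair(bool, string), pair(bool, string))).
Bind B := pair(tree(unit), tree(unit)). Substituting into the earlier binding gives R := pair(pair(tree(unit), tree(unit)), pair(tree(unit), tree(unit))).
MGU = { S2 ↦ tree(unit), R ↦ pair(pair(tree(unit), tree(unit)), pair(tree(unit), tree(unit))), S1 ↦ tree(pair(pair(bool, string), pair(bool, string))), T ↦ pair(bool, string), B ↦ pair(tree(unit), tree(unit)) }, so R ↦ pair(pair(tree(unit), tree(unit)), pair(tree(unit), tree(unit))).

pair(pair(tree(unit), tree(unit)), pair(tree(unit), tree(unit)))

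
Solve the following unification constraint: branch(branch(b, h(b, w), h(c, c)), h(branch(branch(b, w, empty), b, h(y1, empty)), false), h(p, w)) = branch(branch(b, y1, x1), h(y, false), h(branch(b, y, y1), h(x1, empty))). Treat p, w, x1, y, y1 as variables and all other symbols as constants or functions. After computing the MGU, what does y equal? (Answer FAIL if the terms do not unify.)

branch(branch(b, h(h(c, c), empty), empty), b, h(h(b, h(h(c, c), empty)), empty))

Decompose branch/3: branch(b, h(b, w), h(c, c)) = branch(b, y1, x1),  h(branch(branch(b, w, empty), b, h(y1, empty)), false) = h(y, false),  h(p, w) = h(branch(b, y, y1), h(x1, empty)).
Decompose branch/3: b = b,  h(b, w) = y1,  h(c, c) = x1.
Delete trivial equation b = b.
Bind y1 := h(b, w); substituting into the 2 remaining equations that mention y1 gives: h(branch(branch(b, w, empty), b, h(h(b, w), empty)), false) = h(y, false),  h(p, w) = h(branch(b, y, h(b, w)), h(x1, empty)).
Bind x1 := h(c, c); substituting into the one remaining equation that mentions x1 gives: h(p, w) = h(branch(b, y, h(b, w)), h(h(c, c), empty)).
Decompose h/2: branch(branch(b, w, empty), b, h(h(b, w), empty)) = y,  false = false.
Bind y := branch(branch(b, w, empty), b, h(h(b, w), empty)); substituting into the one remaining equation that mentions y gives: h(p, w) = h(branch(b, branch(branch(b, w, empty), b, h(h(b, w), empty)), h(b, w)), h(h(c, c), empty)).
Delete trivial equation false = false.
Decompose h/2: p = branch(b, branch(branch(b, w, empty), b, h(h(b, w), empty)), h(b, w)),  w = h(h(c, c), empty).
Bind p := branch(b, branch(branch(b, w, empty), b, h(h(b, w), empty)), h(b, w)); no other remaining equation mentions p.
Bind w := h(h(c, c), empty). Substituting into the earlier bindings gives y1 := h(b, h(h(c, c), empty)), y := branch(branch(b, h(h(c, c), empty), empty), b, h(h(b, h(h(c, c), empty)), empty)), p := branch(b, branch(branch(b, h(h(c, c), empty), empty), b, h(h(b, h(h(c, c), empty)), empty)), h(b, h(h(c, c), empty))).
MGU = { y1 := h(b, h(h(c, c), empty)), x1 := h(c, c), y := branch(branch(b, h(h(c, c), empty), empty), b, h(h(b, h(h(c, c), empty)), empty)), p := branch(b, branch(branch(b, h(h(c, c), empty), empty), b, h(h(b, h(h(c, c), empty)), empty)), h(b, h(h(c, c), empty))), w := h(h(c, c), empty) }, so y := branch(branch(b, h(h(c, c), empty), empty), b, h(h(b, h(h(c, c), empty)), empty)).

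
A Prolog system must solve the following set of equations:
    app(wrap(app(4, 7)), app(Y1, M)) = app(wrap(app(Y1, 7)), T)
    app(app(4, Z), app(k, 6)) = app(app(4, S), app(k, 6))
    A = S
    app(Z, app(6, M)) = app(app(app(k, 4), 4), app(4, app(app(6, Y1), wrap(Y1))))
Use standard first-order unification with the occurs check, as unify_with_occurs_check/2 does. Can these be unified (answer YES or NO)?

Decompose app/2: wrap(app(4, 7)) = wrap(app(Y1, 7)),  app(Y1, M) = T.
Decompose wrap/1: app(4, 7) = app(Y1, 7).
Decompose app/2: 4 = Y1,  7 = 7.
Bind Y1 := 4; substituting into the 2 remaining equations that mention Y1 gives: app(4, M) = T,  app(Z, app(6, M)) = app(app(app(k, 4), 4), app(4, app(app(6, 4), wrap(4)))).
Delete trivial equation 7 = 7.
Bind T := app(4, M); no other remaining equation mentions T.
Decompose app/2: app(4, Z) = app(4, S),  app(k, 6) = app(k, 6).
Decompose app/2: 4 = 4,  Z = S.
Delete trivial equation 4 = 4.
Bind Z := S; substituting into the one remaining equation that mentions Z gives: app(S, app(6, M)) = app(app(app(k, 4), 4), app(4, app(app(6, 4), wrap(4)))).
Delete trivial equation app(k, 6) = app(k, 6).
Bind A := S; no other remaining equation mentions A.
Decompose app/2: S = app(app(k, 4), 4),  app(6, M) = app(4, app(app(6, 4), wrap(4))).
Bind S := app(app(k, 4), 4); no other remaining equation mentions S. Substituting into the earlier bindings gives Z := app(app(k, 4), 4), A := app(app(k, 4), 4).
Decompose app/2: 6 = 4,  M = app(app(6, 4), wrap(4)).
Clash: constants 6 and 4 differ; no unifier exists.

NO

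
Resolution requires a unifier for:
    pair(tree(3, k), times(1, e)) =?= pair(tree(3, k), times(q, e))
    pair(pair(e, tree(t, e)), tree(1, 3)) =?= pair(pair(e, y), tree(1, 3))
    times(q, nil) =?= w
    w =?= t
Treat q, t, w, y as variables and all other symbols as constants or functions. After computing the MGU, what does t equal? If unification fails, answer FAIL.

times(1, nil)

Decompose pair/2: tree(3, k) =?= tree(3, k),  times(1, e) =?= times(q, e).
Delete trivial equation tree(3, k) =?= tree(3, k).
Decompose times/2: 1 =?= q,  e =?= e.
Bind q := 1; substituting into the one remaining equation that mentions q gives: times(1, nil) =?= w.
Delete trivial equation e =?= e.
Decompose pair/2: pair(e, tree(t, e)) =?= pair(e, y),  tree(1, 3) =?= tree(1, 3).
Decompose pair/2: e =?= e,  tree(t, e) =?= y.
Delete trivial equation e =?= e.
Bind y := tree(t, e); no other remaining equation mentions y.
Delete trivial equation tree(1, 3) =?= tree(1, 3).
Bind w := times(1, nil); substituting into the remaining equation gives: times(1, nil) =?= t.
Bind t := times(1, nil). Substituting into the earlier binding gives y := tree(times(1, nil), e).
MGU = { q ↦ 1, y ↦ tree(times(1, nil), e), w ↦ times(1, nil), t ↦ times(1, nil) }, so t ↦ times(1, nil).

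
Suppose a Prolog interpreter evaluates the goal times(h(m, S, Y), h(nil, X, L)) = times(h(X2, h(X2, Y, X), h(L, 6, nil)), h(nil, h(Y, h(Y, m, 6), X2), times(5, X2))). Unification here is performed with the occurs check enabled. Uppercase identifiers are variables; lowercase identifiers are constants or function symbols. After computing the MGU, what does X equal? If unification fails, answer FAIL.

Decompose times/2: h(m, S, Y) = h(X2, h(X2, Y, X), h(L, 6, nil)),  h(nil, X, L) = h(nil, h(Y, h(Y, m, 6), X2), times(5, X2)).
Decompose h/3: m = X2,  S = h(X2, Y, X),  Y = h(L, 6, nil).
Bind X2 := m; substituting into the 2 remaining equations that mention X2 gives: S = h(m, Y, X),  h(nil, X, L) = h(nil, h(Y, h(Y, m, 6), m), times(5, m)).
Bind S := h(m, Y, X); no other remaining equation mentions S.
Bind Y := h(L, 6, nil); substituting into the remaining equation gives: h(nil, X, L) = h(nil, h(h(L, 6, nil), h(h(L, 6, nil), m, 6), m), times(5, m)). Substituting into the earlier binding gives S := h(m, h(L, 6, nil), X).
Decompose h/3: nil = nil,  X = h(h(L, 6, nil), h(h(L, 6, nil), m, 6), m),  L = times(5, m).
Delete trivial equation nil = nil.
Bind X := h(h(L, 6, nil), h(h(L, 6, nil), m, 6), m); no other remaining equation mentions X. Substituting into the earlier binding gives S := h(m, h(L, 6, nil), h(h(L, 6, nil), h(h(L, 6, nil), m, 6), m)).
Bind L := times(5, m). Substituting into the earlier bindings gives S := h(m, h(times(5, m), 6, nil), h(h(times(5, m), 6, nil), h(h(times(5, m), 6, nil), m, 6), m)), Y := h(times(5, m), 6, nil), X := h(h(times(5, m), 6, nil), h(h(times(5, m), 6, nil), m, 6), m).
MGU = { X2 -> m, S -> h(m, h(times(5, m), 6, nil), h(h(times(5, m), 6, nil), h(h(times(5, m), 6, nil), m, 6), m)), Y -> h(times(5, m), 6, nil), X -> h(h(times(5, m), 6, nil), h(h(times(5, m), 6, nil), m, 6), m), L -> times(5, m) }, so X -> h(h(times(5, m), 6, nil), h(h(times(5, m), 6, nil), m, 6), m).

h(h(times(5, m), 6, nil), h(h(times(5, m), 6, nil), m, 6), m)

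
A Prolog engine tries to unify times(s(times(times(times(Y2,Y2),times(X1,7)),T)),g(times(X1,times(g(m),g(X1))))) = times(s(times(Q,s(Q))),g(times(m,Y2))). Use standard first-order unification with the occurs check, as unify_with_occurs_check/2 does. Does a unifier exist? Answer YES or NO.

YES

Decompose times/2: s(times(times(times(Y2,Y2),times(X1,7)),T)) = s(times(Q,s(Q))),  g(times(X1,times(g(m),g(X1)))) = g(times(m,Y2)).
Decompose s/1: times(times(times(Y2,Y2),times(X1,7)),T) = times(Q,s(Q)).
Decompose times/2: times(times(Y2,Y2),times(X1,7)) = Q,  T = s(Q).
Bind Q := times(times(Y2,Y2),times(X1,7)); substituting into the one remaining equation that mentions Q gives: T = s(times(times(Y2,Y2),times(X1,7))).
Bind T := s(times(times(Y2,Y2),times(X1,7))); no other remaining equation mentions T.
Decompose g/1: times(X1,times(g(m),g(X1))) = times(m,Y2).
Decompose times/2: X1 = m,  times(g(m),g(X1)) = Y2.
Bind X1 := m; substituting into the remaining equation gives: times(g(m),g(m)) = Y2. Substituting into the earlier bindings gives Q := times(times(Y2,Y2),times(m,7)), T := s(times(times(Y2,Y2),times(m,7))).
Bind Y2 := times(g(m),g(m)). Substituting into the earlier bindings gives Q := times(times(times(g(m),g(m)),times(g(m),g(m))),times(m,7)), T := s(times(times(times(g(m),g(m)),times(g(m),g(m))),times(m,7))).
No equations remain and no clash or occurs-check failure arose, so a unifier exists.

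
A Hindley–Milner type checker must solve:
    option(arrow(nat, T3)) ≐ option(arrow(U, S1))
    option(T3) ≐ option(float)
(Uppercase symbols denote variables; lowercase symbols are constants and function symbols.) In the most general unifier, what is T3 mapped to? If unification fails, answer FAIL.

Decompose option/1: arrow(nat, T3) ≐ arrow(U, S1).
Decompose arrow/2: nat ≐ U,  T3 ≐ S1.
Bind U := nat; no other remaining equation mentions U.
Bind T3 := S1; substituting into the remaining equation gives: option(S1) ≐ option(float).
Decompose option/1: S1 ≐ float.
Bind S1 := float. Substituting into the earlier binding gives T3 := float.
MGU = { U ↦ nat, T3 ↦ float, S1 ↦ float }, so T3 ↦ float.

float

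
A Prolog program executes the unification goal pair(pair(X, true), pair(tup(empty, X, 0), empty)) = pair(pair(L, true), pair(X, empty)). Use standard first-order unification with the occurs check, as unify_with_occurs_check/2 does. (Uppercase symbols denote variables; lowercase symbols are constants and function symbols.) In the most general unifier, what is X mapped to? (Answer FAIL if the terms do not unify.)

FAIL

Decompose pair/2: pair(X, true) = pair(L, true),  pair(tup(empty, X, 0), empty) = pair(X, empty).
Decompose pair/2: X = L,  true = true.
Bind X := L; substituting into the one remaining equation that mentions X gives: pair(tup(empty, L, 0), empty) = pair(L, empty).
Delete trivial equation true = true.
Decompose pair/2: tup(empty, L, 0) = L,  empty = empty.
Occurs check fails: L occurs in tup(empty, L, 0); the equation L = tup(empty, L, 0) has no finite solution.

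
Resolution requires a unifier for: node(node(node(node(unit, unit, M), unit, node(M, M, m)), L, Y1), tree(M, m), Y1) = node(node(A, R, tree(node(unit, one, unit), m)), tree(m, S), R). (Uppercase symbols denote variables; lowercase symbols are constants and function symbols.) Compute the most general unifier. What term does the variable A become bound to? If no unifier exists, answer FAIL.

Decompose node/3: node(node(node(unit, unit, M), unit, node(M, M, m)), L, Y1) = node(A, R, tree(node(unit, one, unit), m)),  tree(M, m) = tree(m, S),  Y1 = R.
Decompose node/3: node(node(unit, unit, M), unit, node(M, M, m)) = A,  L = R,  Y1 = tree(node(unit, one, unit), m).
Bind A := node(node(unit, unit, M), unit, node(M, M, m)); no other remaining equation mentions A.
Bind L := R; no other remaining equation mentions L.
Bind Y1 := tree(node(unit, one, unit), m); substituting into the one remaining equation that mentions Y1 gives: tree(node(unit, one, unit), m) = R.
Decompose tree/2: M = m,  m = S.
Bind M := m; no other remaining equation mentions M. Substituting into the earlier binding gives A := node(node(unit, unit, m), unit, node(m, m, m)).
Bind S := m; no other remaining equation mentions S.
Bind R := tree(node(unit, one, unit), m). Substituting into the earlier binding gives L := tree(node(unit, one, unit), m).
MGU = { A := node(node(unit, unit, m), unit, node(m, m, m)), L := tree(node(unit, one, unit), m), Y1 := tree(node(unit, one, unit), m), M := m, S := m, R := tree(node(unit, one, unit), m) }, so A := node(node(unit, unit, m), unit, node(m, m, m)).

node(node(unit, unit, m), unit, node(m, m, m))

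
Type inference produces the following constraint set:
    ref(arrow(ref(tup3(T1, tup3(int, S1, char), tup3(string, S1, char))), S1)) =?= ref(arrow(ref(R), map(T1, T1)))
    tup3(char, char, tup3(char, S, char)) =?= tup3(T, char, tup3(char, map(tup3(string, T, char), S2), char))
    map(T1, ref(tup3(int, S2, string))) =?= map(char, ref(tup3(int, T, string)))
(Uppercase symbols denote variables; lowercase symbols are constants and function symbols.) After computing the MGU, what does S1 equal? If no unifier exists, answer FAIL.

Decompose ref/1: arrow(ref(tup3(T1, tup3(int, S1, char), tup3(string, S1, char))), S1) =?= arrow(ref(R), map(T1, T1)).
Decompose arrow/2: ref(tup3(T1, tup3(int, S1, char), tup3(string, S1, char))) =?= ref(R),  S1 =?= map(T1, T1).
Decompose ref/1: tup3(T1, tup3(int, S1, char), tup3(string, S1, char)) =?= R.
Bind R := tup3(T1, tup3(int, S1, char), tup3(string, S1, char)); no other remaining equation mentions R.
Bind S1 := map(T1, T1); no other remaining equation mentions S1. Substituting into the earlier binding gives R := tup3(T1, tup3(int, map(T1, T1), char), tup3(string, map(T1, T1), char)).
Decompose tup3/3: char =?= T,  char =?= char,  tup3(char, S, char) =?= tup3(char, map(tup3(string, T, char), S2), char).
Bind T := char; substituting into the 2 remaining equations that mention T gives: tup3(char, S, char) =?= tup3(char, map(tup3(string, char, char), S2), char),  map(T1, ref(tup3(int, S2, string))) =?= map(char, ref(tup3(int, char, string))).
Delete trivial equation char =?= char.
Decompose tup3/3: char =?= char,  S =?= map(tup3(string, char, char), S2),  char =?= char.
Delete trivial equation char =?= char.
Bind S := map(tup3(string, char, char), S2); no other remaining equation mentions S.
Delete trivial equation char =?= char.
Decompose map/2: T1 =?= char,  ref(tup3(int, S2, string)) =?= ref(tup3(int, char, string)).
Bind T1 := char; no other remaining equation mentions T1. Substituting into the earlier bindings gives R := tup3(char, tup3(int, map(char, char), char), tup3(string, map(char, char), char)), S1 := map(char, char).
Decompose ref/1: tup3(int, S2, string) =?= tup3(int, char, string).
Decompose tup3/3: int =?= int,  S2 =?= char,  string =?= string.
Delete trivial equation int =?= int.
Bind S2 := char; no other remaining equation mentions S2. Substituting into the earlier binding gives S := map(tup3(string, char, char), char).
Delete trivial equation string =?= string.
MGU = { R ↦ tup3(char, tup3(int, map(char, char), char), tup3(string, map(char, char), char)), S1 ↦ map(char, char), T ↦ char, S ↦ map(tup3(string, char, char), char), T1 ↦ char, S2 ↦ char }, so S1 ↦ map(char, char).

map(char, char)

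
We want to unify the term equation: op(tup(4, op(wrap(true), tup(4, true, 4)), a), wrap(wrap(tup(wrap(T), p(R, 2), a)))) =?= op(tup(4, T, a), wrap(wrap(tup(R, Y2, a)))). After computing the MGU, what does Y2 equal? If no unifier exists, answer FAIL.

Decompose op/2: tup(4, op(wrap(true), tup(4, true, 4)), a) =?= tup(4, T, a),  wrap(wrap(tup(wrap(T), p(R, 2), a))) =?= wrap(wrap(tup(R, Y2, a))).
Decompose tup/3: 4 =?= 4,  op(wrap(true), tup(4, true, 4)) =?= T,  a =?= a.
Delete trivial equation 4 =?= 4.
Bind T := op(wrap(true), tup(4, true, 4)); substituting into the one remaining equation that mentions T gives: wrap(wrap(tup(wrap(op(wrap(true), tup(4, true, 4))), p(R, 2), a))) =?= wrap(wrap(tup(R, Y2, a))).
Delete trivial equation a =?= a.
Decompose wrap/1: wrap(tup(wrap(op(wrap(true), tup(4, true, 4))), p(R, 2), a)) =?= wrap(tup(R, Y2, a)).
Decompose wrap/1: tup(wrap(op(wrap(true), tup(4, true, 4))), p(R, 2), a) =?= tup(R, Y2, a).
Decompose tup/3: wrap(op(wrap(true), tup(4, true, 4))) =?= R,  p(R, 2) =?= Y2,  a =?= a.
Bind R := wrap(op(wrap(true), tup(4, true, 4))); substituting into the one remaining equation that mentions R gives: p(wrap(op(wrap(true), tup(4, true, 4))), 2) =?= Y2.
Bind Y2 := p(wrap(op(wrap(true), tup(4, true, 4))), 2); no other remaining equation mentions Y2.
Delete trivial equation a =?= a.
MGU = { T -> op(wrap(true), tup(4, true, 4)), R -> wrap(op(wrap(true), tup(4, true, 4))), Y2 -> p(wrap(op(wrap(true), tup(4, true, 4))), 2) }, so Y2 -> p(wrap(op(wrap(true), tup(4, true, 4))), 2).

p(wrap(op(wrap(true), tup(4, true, 4))), 2)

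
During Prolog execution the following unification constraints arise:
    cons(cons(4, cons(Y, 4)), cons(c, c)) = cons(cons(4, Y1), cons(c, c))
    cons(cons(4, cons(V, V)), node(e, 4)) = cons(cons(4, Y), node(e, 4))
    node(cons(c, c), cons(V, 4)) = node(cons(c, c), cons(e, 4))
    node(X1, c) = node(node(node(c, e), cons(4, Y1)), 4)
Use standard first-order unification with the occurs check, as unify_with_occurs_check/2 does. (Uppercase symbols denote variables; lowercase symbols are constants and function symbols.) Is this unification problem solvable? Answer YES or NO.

Decompose cons/2: cons(4, cons(Y, 4)) = cons(4, Y1),  cons(c, c) = cons(c, c).
Decompose cons/2: 4 = 4,  cons(Y, 4) = Y1.
Delete trivial equation 4 = 4.
Bind Y1 := cons(Y, 4); substituting into the one remaining equation that mentions Y1 gives: node(X1, c) = node(node(node(c, e), cons(4, cons(Y, 4))), 4).
Delete trivial equation cons(c, c) = cons(c, c).
Decompose cons/2: cons(4, cons(V, V)) = cons(4, Y),  node(e, 4) = node(e, 4).
Decompose cons/2: 4 = 4,  cons(V, V) = Y.
Delete trivial equation 4 = 4.
Bind Y := cons(V, V); substituting into the one remaining equation that mentions Y gives: node(X1, c) = node(node(node(c, e), cons(4, cons(cons(V, V), 4))), 4). Substituting into the earlier binding gives Y1 := cons(cons(V, V), 4).
Delete trivial equation node(e, 4) = node(e, 4).
Decompose node/2: cons(c, c) = cons(c, c),  cons(V, 4) = cons(e, 4).
Delete trivial equation cons(c, c) = cons(c, c).
Decompose cons/2: V = e,  4 = 4.
Bind V := e; substituting into the one remaining equation that mentions V gives: node(X1, c) = node(node(node(c, e), cons(4, cons(cons(e, e), 4))), 4). Substituting into the earlier bindings gives Y1 := cons(cons(e, e), 4), Y := cons(e, e).
Delete trivial equation 4 = 4.
Decompose node/2: X1 = node(node(c, e), cons(4, cons(cons(e, e), 4))),  c = 4.
Bind X1 := node(node(c, e), cons(4, cons(cons(e, e), 4))); no other remaining equation mentions X1.
Clash: constants c and 4 differ; no unifier exists.

NO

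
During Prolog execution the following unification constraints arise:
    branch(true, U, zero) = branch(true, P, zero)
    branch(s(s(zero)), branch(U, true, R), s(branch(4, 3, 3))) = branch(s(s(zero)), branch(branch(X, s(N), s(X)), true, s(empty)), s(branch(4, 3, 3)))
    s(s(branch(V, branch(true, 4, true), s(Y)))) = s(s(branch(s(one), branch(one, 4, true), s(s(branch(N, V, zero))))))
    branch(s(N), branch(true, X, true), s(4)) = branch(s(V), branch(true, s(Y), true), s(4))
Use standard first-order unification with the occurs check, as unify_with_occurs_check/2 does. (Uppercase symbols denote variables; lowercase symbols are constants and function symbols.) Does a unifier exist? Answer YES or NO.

Decompose branch/3: true = true,  U = P,  zero = zero.
Delete trivial equation true = true.
Bind U := P; substituting into the one remaining equation that mentions U gives: branch(s(s(zero)), branch(P, true, R), s(branch(4, 3, 3))) = branch(s(s(zero)), branch(branch(X, s(N), s(X)), true, s(empty)), s(branch(4, 3, 3))).
Delete trivial equation zero = zero.
Decompose branch/3: s(s(zero)) = s(s(zero)),  branch(P, true, R) = branch(branch(X, s(N), s(X)), true, s(empty)),  s(branch(4, 3, 3)) = s(branch(4, 3, 3)).
Delete trivial equation s(s(zero)) = s(s(zero)).
Decompose branch/3: P = branch(X, s(N), s(X)),  true = true,  R = s(empty).
Bind P := branch(X, s(N), s(X)); no other remaining equation mentions P. Substituting into the earlier binding gives U := branch(X, s(N), s(X)).
Delete trivial equation true = true.
Bind R := s(empty); no other remaining equation mentions R.
Delete trivial equation s(branch(4, 3, 3)) = s(branch(4, 3, 3)).
Decompose s/1: s(branch(V, branch(true, 4, true), s(Y))) = s(branch(s(one), branch(one, 4, true), s(s(branch(N, V, zero))))).
Decompose s/1: branch(V, branch(true, 4, true), s(Y)) = branch(s(one), branch(one, 4, true), s(s(branch(N, V, zero)))).
Decompose branch/3: V = s(one),  branch(true, 4, true) = branch(one, 4, true),  s(Y) = s(s(branch(N, V, zero))).
Bind V := s(one); substituting into the 2 remaining equations that mention V gives: s(Y) = s(s(branch(N, s(one), zero))),  branch(s(N), branch(true, X, true), s(4)) = branch(s(s(one)), branch(true, s(Y), true), s(4)).
Decompose branch/3: true = one,  4 = 4,  true = true.
Clash: constants true and one differ; no unifier exists.

NO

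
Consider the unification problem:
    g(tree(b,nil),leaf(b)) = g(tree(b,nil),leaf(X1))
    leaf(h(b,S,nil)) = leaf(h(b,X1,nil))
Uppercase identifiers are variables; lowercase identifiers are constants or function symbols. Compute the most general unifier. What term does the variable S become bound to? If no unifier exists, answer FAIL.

Decompose g/2: tree(b,nil) = tree(b,nil),  leaf(b) = leaf(X1).
Delete trivial equation tree(b,nil) = tree(b,nil).
Decompose leaf/1: b = X1.
Bind X1 := b; substituting into the remaining equation gives: leaf(h(b,S,nil)) = leaf(h(b,b,nil)).
Decompose leaf/1: h(b,S,nil) = h(b,b,nil).
Decompose h/3: b = b,  S = b,  nil = nil.
Delete trivial equation b = b.
Bind S := b; no other remaining equation mentions S.
Delete trivial equation nil = nil.
MGU = { X1 := b, S := b }, so S := b.

b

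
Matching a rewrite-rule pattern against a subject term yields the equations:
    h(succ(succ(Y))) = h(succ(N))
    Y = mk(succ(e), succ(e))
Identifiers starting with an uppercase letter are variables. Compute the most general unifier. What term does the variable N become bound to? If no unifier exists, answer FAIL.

Decompose h/1: succ(succ(Y)) = succ(N).
Decompose succ/1: succ(Y) = N.
Bind N := succ(Y); no other remaining equation mentions N.
Bind Y := mk(succ(e), succ(e)). Substituting into the earlier binding gives N := succ(mk(succ(e), succ(e))).
MGU = { N -> succ(mk(succ(e), succ(e))), Y -> mk(succ(e), succ(e)) }, so N -> succ(mk(succ(e), succ(e))).

succ(mk(succ(e), succ(e)))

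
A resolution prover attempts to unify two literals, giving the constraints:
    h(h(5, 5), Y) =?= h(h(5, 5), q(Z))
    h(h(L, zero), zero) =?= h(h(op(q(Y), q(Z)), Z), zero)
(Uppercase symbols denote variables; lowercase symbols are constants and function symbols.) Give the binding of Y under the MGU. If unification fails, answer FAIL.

Decompose h/2: h(5, 5) =?= h(5, 5),  Y =?= q(Z).
Delete trivial equation h(5, 5) =?= h(5, 5).
Bind Y := q(Z); substituting into the remaining equation gives: h(h(L, zero), zero) =?= h(h(op(q(q(Z)), q(Z)), Z), zero).
Decompose h/2: h(L, zero) =?= h(op(q(q(Z)), q(Z)), Z),  zero =?= zero.
Decompose h/2: L =?= op(q(q(Z)), q(Z)),  zero =?= Z.
Bind L := op(q(q(Z)), q(Z)); no other remaining equation mentions L.
Bind Z := zero; no other remaining equation mentions Z. Substituting into the earlier bindings gives Y := q(zero), L := op(q(q(zero)), q(zero)).
Delete trivial equation zero =?= zero.
MGU = { Y := q(zero), L := op(q(q(zero)), q(zero)), Z := zero }, so Y := q(zero).

q(zero)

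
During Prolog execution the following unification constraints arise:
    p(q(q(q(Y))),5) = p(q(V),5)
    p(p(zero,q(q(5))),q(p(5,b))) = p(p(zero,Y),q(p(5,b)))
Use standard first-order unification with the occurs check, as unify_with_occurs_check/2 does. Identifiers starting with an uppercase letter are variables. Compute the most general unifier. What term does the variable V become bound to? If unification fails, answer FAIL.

q(q(q(q(5))))

Decompose p/2: q(q(q(Y))) = q(V),  5 = 5.
Decompose q/1: q(q(Y)) = V.
Bind V := q(q(Y)); no other remaining equation mentions V.
Delete trivial equation 5 = 5.
Decompose p/2: p(zero,q(q(5))) = p(zero,Y),  q(p(5,b)) = q(p(5,b)).
Decompose p/2: zero = zero,  q(q(5)) = Y.
Delete trivial equation zero = zero.
Bind Y := q(q(5)); no other remaining equation mentions Y. Substituting into the earlier binding gives V := q(q(q(q(5)))).
Delete trivial equation q(p(5,b)) = q(p(5,b)).
MGU = { V = q(q(q(q(5)))), Y = q(q(5)) }, so V = q(q(q(q(5)))).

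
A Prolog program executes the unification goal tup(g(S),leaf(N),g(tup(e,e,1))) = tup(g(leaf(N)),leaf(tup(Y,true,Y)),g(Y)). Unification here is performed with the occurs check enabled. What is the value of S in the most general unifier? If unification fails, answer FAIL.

leaf(tup(tup(e,e,1),true,tup(e,e,1)))

Decompose tup/3: g(S) = g(leaf(N)),  leaf(N) = leaf(tup(Y,true,Y)),  g(tup(e,e,1)) = g(Y).
Decompose g/1: S = leaf(N).
Bind S := leaf(N); no other remaining equation mentions S.
Decompose leaf/1: N = tup(Y,true,Y).
Bind N := tup(Y,true,Y); no other remaining equation mentions N. Substituting into the earlier binding gives S := leaf(tup(Y,true,Y)).
Decompose g/1: tup(e,e,1) = Y.
Bind Y := tup(e,e,1). Substituting into the earlier bindings gives S := leaf(tup(tup(e,e,1),true,tup(e,e,1))), N := tup(tup(e,e,1),true,tup(e,e,1)).
MGU = { S -> leaf(tup(tup(e,e,1),true,tup(e,e,1))), N -> tup(tup(e,e,1),true,tup(e,e,1)), Y -> tup(e,e,1) }, so S -> leaf(tup(tup(e,e,1),true,tup(e,e,1))).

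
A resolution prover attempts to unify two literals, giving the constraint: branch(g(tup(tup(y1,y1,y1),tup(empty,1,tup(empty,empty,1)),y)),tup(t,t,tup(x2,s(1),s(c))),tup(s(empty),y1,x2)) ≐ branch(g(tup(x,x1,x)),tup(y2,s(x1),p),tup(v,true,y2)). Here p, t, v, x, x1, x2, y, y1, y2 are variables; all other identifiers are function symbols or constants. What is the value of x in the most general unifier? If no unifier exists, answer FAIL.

tup(true,true,true)

Decompose branch/3: g(tup(tup(y1,y1,y1),tup(empty,1,tup(empty,empty,1)),y)) ≐ g(tup(x,x1,x)),  tup(t,t,tup(x2,s(1),s(c))) ≐ tup(y2,s(x1),p),  tup(s(empty),y1,x2) ≐ tup(v,true,y2).
Decompose g/1: tup(tup(y1,y1,y1),tup(empty,1,tup(empty,empty,1)),y) ≐ tup(x,x1,x).
Decompose tup/3: tup(y1,y1,y1) ≐ x,  tup(empty,1,tup(empty,empty,1)) ≐ x1,  y ≐ x.
Bind x := tup(y1,y1,y1); substituting into the one remaining equation that mentions x gives: y ≐ tup(y1,y1,y1).
Bind x1 := tup(empty,1,tup(empty,empty,1)); substituting into the one remaining equation that mentions x1 gives: tup(t,t,tup(x2,s(1),s(c))) ≐ tup(y2,s(tup(empty,1,tup(empty,empty,1))),p).
Bind y := tup(y1,y1,y1); no other remaining equation mentions y.
Decompose tup/3: t ≐ y2,  t ≐ s(tup(empty,1,tup(empty,empty,1))),  tup(x2,s(1),s(c)) ≐ p.
Bind t := y2; substituting into the one remaining equation that mentions t gives: y2 ≐ s(tup(empty,1,tup(empty,empty,1))).
Bind y2 := s(tup(empty,1,tup(empty,empty,1))); substituting into the one remaining equation that mentions y2 gives: tup(s(empty),y1,x2) ≐ tup(v,true,s(tup(empty,1,tup(empty,empty,1)))). Substituting into the earlier binding gives t := s(tup(empty,1,tup(empty,empty,1))).
Bind p := tup(x2,s(1),s(c)); no other remaining equation mentions p.
Decompose tup/3: s(empty) ≐ v,  y1 ≐ true,  x2 ≐ s(tup(empty,1,tup(empty,empty,1))).
Bind v := s(empty); no other remaining equation mentions v.
Bind y1 := true; no other remaining equation mentions y1. Substituting into the earlier bindings gives x := tup(true,true,true), y := tup(true,true,true).
Bind x2 := s(tup(empty,1,tup(empty,empty,1))). Substituting into the earlier binding gives p := tup(s(tup(empty,1,tup(empty,empty,1))),s(1),s(c)).
MGU = { x ↦ tup(true,true,true), x1 ↦ tup(empty,1,tup(empty,empty,1)), y ↦ tup(true,true,true), t ↦ s(tup(empty,1,tup(empty,empty,1))), y2 ↦ s(tup(empty,1,tup(empty,empty,1))), p ↦ tup(s(tup(empty,1,tup(empty,empty,1))),s(1),s(c)), v ↦ s(empty), y1 ↦ true, x2 ↦ s(tup(empty,1,tup(empty,empty,1))) }, so x ↦ tup(true,true,true).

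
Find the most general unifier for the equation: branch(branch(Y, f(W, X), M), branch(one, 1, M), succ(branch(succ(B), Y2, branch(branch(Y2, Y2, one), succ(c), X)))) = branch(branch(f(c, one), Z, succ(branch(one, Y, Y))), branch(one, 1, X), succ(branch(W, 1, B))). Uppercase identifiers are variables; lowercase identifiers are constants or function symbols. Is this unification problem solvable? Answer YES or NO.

Decompose branch/3: branch(Y, f(W, X), M) = branch(f(c, one), Z, succ(branch(one, Y, Y))),  branch(one, 1, M) = branch(one, 1, X),  succ(branch(succ(B), Y2, branch(branch(Y2, Y2, one), succ(c), X))) = succ(branch(W, 1, B)).
Decompose branch/3: Y = f(c, one),  f(W, X) = Z,  M = succ(branch(one, Y, Y)).
Bind Y := f(c, one); substituting into the one remaining equation that mentions Y gives: M = succ(branch(one, f(c, one), f(c, one))).
Bind Z := f(W, X); no other remaining equation mentions Z.
Bind M := succ(branch(one, f(c, one), f(c, one))); substituting into the one remaining equation that mentions M gives: branch(one, 1, succ(branch(one, f(c, one), f(c, one)))) = branch(one, 1, X).
Decompose branch/3: one = one,  1 = 1,  succ(branch(one, f(c, one), f(c, one))) = X.
Delete trivial equation one = one.
Delete trivial equation 1 = 1.
Bind X := succ(branch(one, f(c, one), f(c, one))); substituting into the remaining equation gives: succ(branch(succ(B), Y2, branch(branch(Y2, Y2, one), succ(c), succ(branch(one, f(c, one), f(c, one)))))) = succ(branch(W, 1, B)). Substituting into the earlier binding gives Z := f(W, succ(branch(one, f(c, one), f(c, one)))).
Decompose succ/1: branch(succ(B), Y2, branch(branch(Y2, Y2, one), succ(c), succ(branch(one, f(c, one), f(c, one))))) = branch(W, 1, B).
Decompose branch/3: succ(B) = W,  Y2 = 1,  branch(branch(Y2, Y2, one), succ(c), succ(branch(one, f(c, one), f(c, one)))) = B.
Bind W := succ(B); no other remaining equation mentions W. Substituting into the earlier binding gives Z := f(succ(B), succ(branch(one, f(c, one), f(c, one)))).
Bind Y2 := 1; substituting into the remaining equation gives: branch(branch(1, 1, one), succ(c), succ(branch(one, f(c, one), f(c, one)))) = B.
Bind B := branch(branch(1, 1, one), succ(c), succ(branch(one, f(c, one), f(c, one)))). Substituting into the earlier bindings gives Z := f(succ(branch(branch(1, 1, one), succ(c), succ(branch(one, f(c, one), f(c, one))))), succ(branch(one, f(c, one), f(c, one)))), W := succ(branch(branch(1, 1, one), succ(c), succ(branch(one, f(c, one), f(c, one))))).
No equations remain and no clash or occurs-check failure arose, so a unifier exists.

YES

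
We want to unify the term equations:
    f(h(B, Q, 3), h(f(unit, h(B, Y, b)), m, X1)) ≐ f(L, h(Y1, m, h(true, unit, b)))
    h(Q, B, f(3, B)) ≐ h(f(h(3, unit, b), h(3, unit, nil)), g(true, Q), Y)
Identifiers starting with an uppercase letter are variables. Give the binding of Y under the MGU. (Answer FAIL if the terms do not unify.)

Decompose f/2: h(B, Q, 3) ≐ L,  h(f(unit, h(B, Y, b)), m, X1) ≐ h(Y1, m, h(true, unit, b)).
Bind L := h(B, Q, 3); no other remaining equation mentions L.
Decompose h/3: f(unit, h(B, Y, b)) ≐ Y1,  m ≐ m,  X1 ≐ h(true, unit, b).
Bind Y1 := f(unit, h(B, Y, b)); no other remaining equation mentions Y1.
Delete trivial equation m ≐ m.
Bind X1 := h(true, unit, b); no other remaining equation mentions X1.
Decompose h/3: Q ≐ f(h(3, unit, b), h(3, unit, nil)),  B ≐ g(true, Q),  f(3, B) ≐ Y.
Bind Q := f(h(3, unit, b), h(3, unit, nil)); substituting into the one remaining equation that mentions Q gives: B ≐ g(true, f(h(3, unit, b), h(3, unit, nil))). Substituting into the earlier binding gives L := h(B, f(h(3, unit, b), h(3, unit, nil)), 3).
Bind B := g(true, f(h(3, unit, b), h(3, unit, nil))); substituting into the remaining equation gives: f(3, g(true, f(h(3, unit, b), h(3, unit, nil)))) ≐ Y. Substituting into the earlier bindings gives L := h(g(true, f(h(3, unit, b), h(3, unit, nil))), f(h(3, unit, b), h(3, unit, nil)), 3), Y1 := f(unit, h(g(true, f(h(3, unit, b), h(3, unit, nil))), Y, b)).
Bind Y := f(3, g(true, f(h(3, unit, b), h(3, unit, nil)))). Substituting into the earlier binding gives Y1 := f(unit, h(g(true, f(h(3, unit, b), h(3, unit, nil))), f(3, g(true, f(h(3, unit, b), h(3, unit, nil)))), b)).
MGU = { L := h(g(true, f(h(3, unit, b), h(3, unit, nil))), f(h(3, unit, b), h(3, unit, nil)), 3), Y1 := f(unit, h(g(true, f(h(3, unit, b), h(3, unit, nil))), f(3, g(true, f(h(3, unit, b), h(3, unit, nil)))), b)), X1 := h(true, unit, b), Q := f(h(3, unit, b), h(3, unit, nil)), B := g(true, f(h(3, unit, b), h(3, unit, nil))), Y := f(3, g(true, f(h(3, unit, b), h(3, unit, nil)))) }, so Y := f(3, g(true, f(h(3, unit, b), h(3, unit, nil)))).

f(3, g(true, f(h(3, unit, b), h(3, unit, nil))))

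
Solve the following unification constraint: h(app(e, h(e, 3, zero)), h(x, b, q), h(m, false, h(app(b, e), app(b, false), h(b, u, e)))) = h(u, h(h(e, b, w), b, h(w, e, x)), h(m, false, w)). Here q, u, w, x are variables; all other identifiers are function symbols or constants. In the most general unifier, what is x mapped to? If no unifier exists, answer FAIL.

Decompose h/3: app(e, h(e, 3, zero)) = u,  h(x, b, q) = h(h(e, b, w), b, h(w, e, x)),  h(m, false, h(app(b, e), app(b, false), h(b, u, e))) = h(m, false, w).
Bind u := app(e, h(e, 3, zero)); substituting into the one remaining equation that mentions u gives: h(m, false, h(app(b, e), app(b, false), h(b, app(e, h(e, 3, zero)), e))) = h(m, false, w).
Decompose h/3: x = h(e, b, w),  b = b,  q = h(w, e, x).
Bind x := h(e, b, w); substituting into the one remaining equation that mentions x gives: q = h(w, e, h(e, b, w)).
Delete trivial equation b = b.
Bind q := h(w, e, h(e, b, w)); no other remaining equation mentions q.
Decompose h/3: m = m,  false = false,  h(app(b, e), app(b, false), h(b, app(e, h(e, 3, zero)), e)) = w.
Delete trivial equation m = m.
Delete trivial equation false = false.
Bind w := h(app(b, e), app(b, false), h(b, app(e, h(e, 3, zero)), e)). Substituting into the earlier bindings gives x := h(e, b, h(app(b, e), app(b, false), h(b, app(e, h(e, 3, zero)), e))), q := h(h(app(b, e), app(b, false), h(b, app(e, h(e, 3, zero)), e)), e, h(e, b, h(app(b, e), app(b, false), h(b, app(e, h(e, 3, zero)), e)))).
MGU = { u -> app(e, h(e, 3, zero)), x -> h(e, b, h(app(b, e), app(b, false), h(b, app(e, h(e, 3, zero)), e))), q -> h(h(app(b, e), app(b, false), h(b, app(e, h(e, 3, zero)), e)), e, h(e, b, h(app(b, e), app(b, false), h(b, app(e, h(e, 3, zero)), e)))), w -> h(app(b, e), app(b, false), h(b, app(e, h(e, 3, zero)), e)) }, so x -> h(e, b, h(app(b, e), app(b, false), h(b, app(e, h(e, 3, zero)), e))).

h(e, b, h(app(b, e), app(b, false), h(b, app(e, h(e, 3, zero)), e)))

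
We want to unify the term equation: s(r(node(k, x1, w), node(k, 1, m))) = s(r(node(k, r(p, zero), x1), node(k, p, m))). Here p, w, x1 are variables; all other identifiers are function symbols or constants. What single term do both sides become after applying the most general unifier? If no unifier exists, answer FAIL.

s(r(node(k, r(1, zero), r(1, zero)), node(k, 1, m)))

Decompose s/1: r(node(k, x1, w), node(k, 1, m)) = r(node(k, r(p, zero), x1), node(k, p, m)).
Decompose r/2: node(k, x1, w) = node(k, r(p, zero), x1),  node(k, 1, m) = node(k, p, m).
Decompose node/3: k = k,  x1 = r(p, zero),  w = x1.
Delete trivial equation k = k.
Bind x1 := r(p, zero); substituting into the one remaining equation that mentions x1 gives: w = r(p, zero).
Bind w := r(p, zero); no other remaining equation mentions w.
Decompose node/3: k = k,  1 = p,  m = m.
Delete trivial equation k = k.
Bind p := 1; no other remaining equation mentions p. Substituting into the earlier bindings gives x1 := r(1, zero), w := r(1, zero).
Delete trivial equation m = m.
Applying the MGU to either side gives s(r(node(k, r(1, zero), r(1, zero)), node(k, 1, m))).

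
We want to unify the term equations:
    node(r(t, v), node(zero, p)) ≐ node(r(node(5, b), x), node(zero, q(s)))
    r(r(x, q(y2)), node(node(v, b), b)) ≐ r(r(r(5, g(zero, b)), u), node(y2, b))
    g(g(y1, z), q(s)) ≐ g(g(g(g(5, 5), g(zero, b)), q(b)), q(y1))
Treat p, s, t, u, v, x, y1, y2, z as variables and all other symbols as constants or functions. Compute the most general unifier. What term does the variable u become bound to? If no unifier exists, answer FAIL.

q(node(r(5, g(zero, b)), b))

Decompose node/2: r(t, v) ≐ r(node(5, b), x),  node(zero, p) ≐ node(zero, q(s)).
Decompose r/2: t ≐ node(5, b),  v ≐ x.
Bind t := node(5, b); no other remaining equation mentions t.
Bind v := x; substituting into the one remaining equation that mentions v gives: r(r(x, q(y2)), node(node(x, b), b)) ≐ r(r(r(5, g(zero, b)), u), node(y2, b)).
Decompose node/2: zero ≐ zero,  p ≐ q(s).
Delete trivial equation zero ≐ zero.
Bind p := q(s); no other remaining equation mentions p.
Decompose r/2: r(x, q(y2)) ≐ r(r(5, g(zero, b)), u),  node(node(x, b), b) ≐ node(y2, b).
Decompose r/2: x ≐ r(5, g(zero, b)),  q(y2) ≐ u.
Bind x := r(5, g(zero, b)); substituting into the one remaining equation that mentions x gives: node(node(r(5, g(zero, b)), b), b) ≐ node(y2, b). Substituting into the earlier binding gives v := r(5, g(zero, b)).
Bind u := q(y2); no other remaining equation mentions u.
Decompose node/2: node(r(5, g(zero, b)), b) ≐ y2,  b ≐ b.
Bind y2 := node(r(5, g(zero, b)), b); no other remaining equation mentions y2. Substituting into the earlier binding gives u := q(node(r(5, g(zero, b)), b)).
Delete trivial equation b ≐ b.
Decompose g/2: g(y1, z) ≐ g(g(g(5, 5), g(zero, b)), q(b)),  q(s) ≐ q(y1).
Decompose g/2: y1 ≐ g(g(5, 5), g(zero, b)),  z ≐ q(b).
Bind y1 := g(g(5, 5), g(zero, b)); substituting into the one remaining equation that mentions y1 gives: q(s) ≐ q(g(g(5, 5), g(zero, b))).
Bind z := q(b); no other remaining equation mentions z.
Decompose q/1: s ≐ g(g(5, 5), g(zero, b)).
Bind s := g(g(5, 5), g(zero, b)). Substituting into the earlier binding gives p := q(g(g(5, 5), g(zero, b))).
MGU = { t ↦ node(5, b), v ↦ r(5, g(zero, b)), p ↦ q(g(g(5, 5), g(zero, b))), x ↦ r(5, g(zero, b)), u ↦ q(node(r(5, g(zero, b)), b)), y2 ↦ node(r(5, g(zero, b)), b), y1 ↦ g(g(5, 5), g(zero, b)), z ↦ q(b), s ↦ g(g(5, 5), g(zero, b)) }, so u ↦ q(node(r(5, g(zero, b)), b)).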